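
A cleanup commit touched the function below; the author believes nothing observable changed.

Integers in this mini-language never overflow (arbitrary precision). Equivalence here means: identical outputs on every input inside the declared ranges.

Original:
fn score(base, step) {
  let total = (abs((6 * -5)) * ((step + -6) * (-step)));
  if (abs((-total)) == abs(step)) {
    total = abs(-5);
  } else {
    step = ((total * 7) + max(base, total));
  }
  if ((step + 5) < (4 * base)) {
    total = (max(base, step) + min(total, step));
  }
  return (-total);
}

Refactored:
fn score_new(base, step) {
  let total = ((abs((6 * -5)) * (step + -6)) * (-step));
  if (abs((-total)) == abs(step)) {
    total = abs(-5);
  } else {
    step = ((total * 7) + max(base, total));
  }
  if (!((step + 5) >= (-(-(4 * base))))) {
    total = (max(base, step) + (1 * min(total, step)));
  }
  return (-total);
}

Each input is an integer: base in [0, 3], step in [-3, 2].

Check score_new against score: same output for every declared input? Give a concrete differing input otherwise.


Reading the diff, among the changes: comparison usage differs, plus arithmetic usage differs, plus constant usage differs, plus boolean connective usage differs.
One worked example (base=3, step=2) — score: total := 240 | (abs((-total)) == abs(step)): false | step := 1920 | ((step + 5) < (4 * base)): false | result -240; score_new: total := 240 | (abs((-total)) == abs(step)): false | step := 1920 | (!((step + 5) >= (-(-(4 * base))))): false | result -240; agreement on -240.
Every one of the 24 inputs gives matching results.
verdict: equivalent


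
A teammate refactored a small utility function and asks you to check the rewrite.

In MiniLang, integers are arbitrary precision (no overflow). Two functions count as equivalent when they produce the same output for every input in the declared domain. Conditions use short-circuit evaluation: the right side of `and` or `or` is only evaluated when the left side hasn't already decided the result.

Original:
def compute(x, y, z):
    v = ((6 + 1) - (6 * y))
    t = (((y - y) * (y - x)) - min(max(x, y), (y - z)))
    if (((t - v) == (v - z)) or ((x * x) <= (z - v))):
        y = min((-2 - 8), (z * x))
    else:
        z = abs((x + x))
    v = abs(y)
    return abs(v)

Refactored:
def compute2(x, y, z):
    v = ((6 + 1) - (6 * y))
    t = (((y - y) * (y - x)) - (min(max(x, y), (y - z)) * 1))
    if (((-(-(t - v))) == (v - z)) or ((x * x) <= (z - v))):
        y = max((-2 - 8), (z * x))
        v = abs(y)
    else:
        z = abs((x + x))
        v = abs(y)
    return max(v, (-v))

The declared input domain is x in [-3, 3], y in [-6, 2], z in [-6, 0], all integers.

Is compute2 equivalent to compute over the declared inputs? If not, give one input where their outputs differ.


These are not equivalent — on x=-2, y=2, z=-1 the outputs split (10 vs 2).
compute: v = -5; t = -2; (((t - v) == (v - z)) or ((x * x) <= (z - v))) -> true; y = -10; v = 10; return 10
compute2: v = -5; t = -2; (((-(-(t - v))) == (v - z)) or ((x * x) <= (z - v))) -> true; y = 2; v = 2; return 2
verdict: not equivalent; witness: x=-2, y=2, z=-1


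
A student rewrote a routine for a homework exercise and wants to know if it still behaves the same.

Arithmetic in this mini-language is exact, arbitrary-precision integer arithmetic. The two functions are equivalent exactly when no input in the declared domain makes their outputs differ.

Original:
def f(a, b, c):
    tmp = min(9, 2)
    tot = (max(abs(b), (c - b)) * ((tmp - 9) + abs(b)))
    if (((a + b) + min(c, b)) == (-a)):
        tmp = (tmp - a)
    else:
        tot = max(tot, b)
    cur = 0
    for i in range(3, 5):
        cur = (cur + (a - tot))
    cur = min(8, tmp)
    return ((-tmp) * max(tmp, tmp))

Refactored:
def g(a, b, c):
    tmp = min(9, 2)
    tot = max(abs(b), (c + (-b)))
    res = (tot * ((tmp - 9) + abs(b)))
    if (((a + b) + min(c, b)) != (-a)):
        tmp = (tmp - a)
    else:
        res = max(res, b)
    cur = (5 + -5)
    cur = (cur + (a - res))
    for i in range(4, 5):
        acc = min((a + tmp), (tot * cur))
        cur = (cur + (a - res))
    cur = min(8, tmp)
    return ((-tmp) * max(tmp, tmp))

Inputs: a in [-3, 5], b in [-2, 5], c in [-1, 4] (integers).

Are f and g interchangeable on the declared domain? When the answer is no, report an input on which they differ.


Evaluate both at a=-3, b=-2, c=-1.
f: tmp=2, then tot=-10, then (((a + b) + min(c, b)) == (-a)) is false, then tot=-2, then cur=0, then (i=3), then cur=-1, then (i=4), then cur=-2, then cur=2, then returns -4
g: tmp=2, then tot=2, then res=-10, then (((a + b) + min(c, b)) != (-a)) is true, then tmp=5, then cur=0, then cur=7, then (i=4), then acc=2, then cur=14, then cur=5, then returns -25
-4 and -25 differ, so these are not the same function on this domain.
verdict: not equivalent; witness: a=-3, b=-2, c=-1


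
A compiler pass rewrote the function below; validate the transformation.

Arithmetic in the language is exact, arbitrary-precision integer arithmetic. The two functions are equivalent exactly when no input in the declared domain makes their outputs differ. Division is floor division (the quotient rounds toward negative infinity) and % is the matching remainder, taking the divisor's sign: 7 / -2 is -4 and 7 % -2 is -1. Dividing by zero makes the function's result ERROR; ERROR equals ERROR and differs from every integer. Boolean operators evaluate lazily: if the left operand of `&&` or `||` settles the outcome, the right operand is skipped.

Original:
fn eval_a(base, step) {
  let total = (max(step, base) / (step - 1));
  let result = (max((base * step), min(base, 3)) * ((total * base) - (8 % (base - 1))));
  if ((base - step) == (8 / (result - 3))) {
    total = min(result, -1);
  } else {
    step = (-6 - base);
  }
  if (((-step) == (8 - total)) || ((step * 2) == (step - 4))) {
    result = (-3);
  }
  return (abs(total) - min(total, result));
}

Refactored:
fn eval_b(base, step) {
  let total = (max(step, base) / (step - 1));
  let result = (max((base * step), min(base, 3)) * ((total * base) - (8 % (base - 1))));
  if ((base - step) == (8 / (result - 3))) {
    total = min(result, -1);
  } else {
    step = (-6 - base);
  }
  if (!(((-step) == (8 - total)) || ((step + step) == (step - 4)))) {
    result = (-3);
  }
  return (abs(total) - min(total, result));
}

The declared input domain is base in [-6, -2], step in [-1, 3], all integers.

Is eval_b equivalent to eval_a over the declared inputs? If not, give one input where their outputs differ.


There is a counterexample at base=-6, step=-1: 0 on one side, 3 on the other.
eval_a: total=0, then result=36, then ((base - step) == (8 / (result - 3))) is false, then step=0, then (((-step) == (8 - total)) || ((step * 2) == (step - 4))) is false, then returns 0
eval_b: total=0, then result=36, then ((base - step) == (8 / (result - 3))) is false, then step=0, then (!(((-step) == (8 - total)) || ((step + step) == (step - 4)))) is true, then result=-3, then returns 3
verdict: not equivalent; witness: base=-6, step=-1


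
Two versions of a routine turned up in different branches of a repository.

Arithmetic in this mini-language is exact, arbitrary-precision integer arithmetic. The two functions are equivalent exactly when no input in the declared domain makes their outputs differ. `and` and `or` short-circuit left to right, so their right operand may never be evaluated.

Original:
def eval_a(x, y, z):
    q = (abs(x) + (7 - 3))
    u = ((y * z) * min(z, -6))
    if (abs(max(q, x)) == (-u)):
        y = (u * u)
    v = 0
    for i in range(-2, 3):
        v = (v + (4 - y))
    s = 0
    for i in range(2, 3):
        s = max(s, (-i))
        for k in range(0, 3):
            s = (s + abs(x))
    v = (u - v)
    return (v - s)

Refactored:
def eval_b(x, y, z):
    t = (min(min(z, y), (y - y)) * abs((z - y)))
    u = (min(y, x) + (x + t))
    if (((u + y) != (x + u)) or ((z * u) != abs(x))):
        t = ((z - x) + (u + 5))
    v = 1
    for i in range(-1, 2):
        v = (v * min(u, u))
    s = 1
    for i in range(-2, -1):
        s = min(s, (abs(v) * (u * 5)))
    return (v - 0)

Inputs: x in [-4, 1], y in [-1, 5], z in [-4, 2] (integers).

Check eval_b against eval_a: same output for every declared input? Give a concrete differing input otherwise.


There is a counterexample at x=-4, y=-1, z=-4: -61 on one side, -8000 on the other.
eval_a: q becomes 8; next u becomes -24; next (abs(max(q, x)) == (-u)) evaluates to false; next v becomes 0; next at i=-2:; next v becomes 5; next at i=-1:; next v becomes 10; next at i=0:; next v becomes 15; next at i=1:; next v becomes 20; next at i=2:; next v becomes 25; next s becomes 0; next at i=2:; next s becomes 0; next at k=0:; next s becomes 4; next at k=1:; next s becomes 8; next at k=2:; next s becomes 12; next v becomes -49; next final value -61
eval_b: t becomes -12; next u becomes -20; next (((u + y) != (x + u)) or ((z * u) != abs(x))) evaluates to true; next t becomes -15; next v becomes 1; next at i=-1:; next v becomes -20; next at i=0:; next v becomes 400; next at i=1:; next v becomes -8000; next s becomes 1; next at i=-2:; next s becomes -800000; next final value -8000
verdict: not equivalent; witness: x=-4, y=-1, z=-4


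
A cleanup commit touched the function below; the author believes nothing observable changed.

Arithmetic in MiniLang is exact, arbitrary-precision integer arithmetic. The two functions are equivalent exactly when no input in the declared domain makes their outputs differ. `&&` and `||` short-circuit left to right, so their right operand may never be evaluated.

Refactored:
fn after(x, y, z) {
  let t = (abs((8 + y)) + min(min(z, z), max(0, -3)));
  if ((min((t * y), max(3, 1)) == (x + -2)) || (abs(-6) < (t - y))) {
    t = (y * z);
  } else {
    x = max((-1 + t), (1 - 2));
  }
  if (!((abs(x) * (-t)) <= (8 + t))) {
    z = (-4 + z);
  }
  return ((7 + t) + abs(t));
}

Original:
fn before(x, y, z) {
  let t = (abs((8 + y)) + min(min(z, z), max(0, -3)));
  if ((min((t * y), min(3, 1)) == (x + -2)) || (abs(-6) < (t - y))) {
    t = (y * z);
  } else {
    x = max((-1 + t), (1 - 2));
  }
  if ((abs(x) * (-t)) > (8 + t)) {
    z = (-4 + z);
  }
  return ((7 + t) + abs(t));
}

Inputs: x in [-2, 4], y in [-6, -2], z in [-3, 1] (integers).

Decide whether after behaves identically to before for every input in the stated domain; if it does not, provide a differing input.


Consider the input x=3, y=-6, z=-3.
before: t := -1 | ((min((t * y), min(3, 1)) == (x + -2)) || (abs(-6) < (t - y))): true | t := 18 | ((abs(x) * (-t)) > (8 + t)): false | result 43
after: t := -1 | ((min((t * y), max(3, 1)) == (x + -2)) || (abs(-6) < (t - y))): false | x := -1 | (!((abs(x) * (-t)) <= (8 + t))): false | result 7
43 != 7, so the rewrite changes behavior.
verdict: not equivalent; witness: x=3, y=-6, z=-3


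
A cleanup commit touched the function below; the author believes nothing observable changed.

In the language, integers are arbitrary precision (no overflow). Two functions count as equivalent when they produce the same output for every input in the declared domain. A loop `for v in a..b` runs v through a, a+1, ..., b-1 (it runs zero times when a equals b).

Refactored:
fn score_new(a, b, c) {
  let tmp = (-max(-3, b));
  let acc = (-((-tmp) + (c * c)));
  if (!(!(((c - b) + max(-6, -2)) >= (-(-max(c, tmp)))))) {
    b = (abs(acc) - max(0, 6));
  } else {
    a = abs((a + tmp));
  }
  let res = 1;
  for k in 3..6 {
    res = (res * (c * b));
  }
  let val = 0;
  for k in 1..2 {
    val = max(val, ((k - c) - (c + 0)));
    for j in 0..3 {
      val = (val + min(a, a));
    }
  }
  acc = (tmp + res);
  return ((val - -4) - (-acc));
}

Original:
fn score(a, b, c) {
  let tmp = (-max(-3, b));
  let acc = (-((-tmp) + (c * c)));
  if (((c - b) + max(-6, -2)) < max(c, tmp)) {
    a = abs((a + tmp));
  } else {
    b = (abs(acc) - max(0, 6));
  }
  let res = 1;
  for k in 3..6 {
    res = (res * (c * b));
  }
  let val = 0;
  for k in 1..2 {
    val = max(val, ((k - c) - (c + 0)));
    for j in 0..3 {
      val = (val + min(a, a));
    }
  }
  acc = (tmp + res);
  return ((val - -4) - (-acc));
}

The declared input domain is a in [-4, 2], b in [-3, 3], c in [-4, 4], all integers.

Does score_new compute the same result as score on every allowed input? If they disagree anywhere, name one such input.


Comparing the listings, the differences include: boolean connective usage differs; and comparison usage differs.
One worked example (a=-2, b=-2, c=3) — score: tmp becomes 2; next acc becomes -7; next (((c - b) + max(-6, -2)) < max(c, tmp)) evaluates to false; next b becomes 1; next res becomes 1; next at k=3:; next res becomes 3; next at k=4:; next res becomes 9; next at k=5:; next res becomes 27; next val becomes 0; next at k=1:; next val becomes 0; next at j=0:; next val becomes -2; next at j=1:; next val becomes -4; next at j=2:; next val becomes -6; next acc becomes 29; next final value 27; score_new: tmp becomes 2; next acc becomes -7; next (!(!(((c - b) + max(-6, -2)) >= (-(-max(c, tmp)))))) evaluates to true; next b becomes 1; next res becomes 1; next at k=3:; next res becomes 3; next at k=4:; next res becomes 9; next at k=5:; next res becomes 27; next val becomes 0; next at k=1:; next val becomes 0; next at j=0:; next val becomes -2; next at j=1:; next val becomes -4; next at j=2:; next val becomes -6; next acc becomes 29; next final value 27; agreement on 27.
Every one of the 441 inputs gives matching results.
verdict: equivalent


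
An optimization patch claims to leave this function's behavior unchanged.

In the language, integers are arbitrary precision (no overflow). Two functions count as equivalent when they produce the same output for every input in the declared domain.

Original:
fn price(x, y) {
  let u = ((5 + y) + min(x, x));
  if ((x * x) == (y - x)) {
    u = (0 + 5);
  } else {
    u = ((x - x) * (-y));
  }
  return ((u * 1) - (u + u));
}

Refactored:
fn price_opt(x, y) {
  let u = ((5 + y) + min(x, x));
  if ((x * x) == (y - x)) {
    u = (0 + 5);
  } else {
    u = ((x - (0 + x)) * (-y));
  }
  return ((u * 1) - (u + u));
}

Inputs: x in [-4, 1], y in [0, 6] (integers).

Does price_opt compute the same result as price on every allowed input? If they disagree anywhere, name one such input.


The two are interchangeable: arithmetic usage differs; constant usage differs, and every declared input agrees.
As a probe, take x=0, y=4: price runs u=9, then ((x * x) == (y - x)) is false, then u=0, then returns 0; price_opt runs u=9, then ((x * x) == (y - x)) is false, then u=0, then returns 0; both end at 0.
Checked all 42 inputs in the declared domain: the outputs agree on every one.
verdict: equivalent


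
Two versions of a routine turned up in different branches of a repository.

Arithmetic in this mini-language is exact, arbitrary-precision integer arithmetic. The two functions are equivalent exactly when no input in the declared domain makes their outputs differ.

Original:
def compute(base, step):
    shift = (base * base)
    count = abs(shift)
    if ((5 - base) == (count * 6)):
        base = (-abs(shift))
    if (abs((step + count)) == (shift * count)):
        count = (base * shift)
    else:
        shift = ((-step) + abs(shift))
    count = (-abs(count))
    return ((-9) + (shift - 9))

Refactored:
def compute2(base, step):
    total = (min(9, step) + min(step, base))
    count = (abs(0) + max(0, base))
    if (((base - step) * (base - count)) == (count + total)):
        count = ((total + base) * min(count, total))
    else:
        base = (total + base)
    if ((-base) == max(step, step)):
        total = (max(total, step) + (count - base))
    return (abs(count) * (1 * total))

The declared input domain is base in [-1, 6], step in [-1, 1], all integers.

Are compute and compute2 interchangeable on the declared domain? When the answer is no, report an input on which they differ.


base=-1, step=-1 yields -16 from compute but 0 from compute2.
verdict: not equivalent; witness: base=-1, step=-1


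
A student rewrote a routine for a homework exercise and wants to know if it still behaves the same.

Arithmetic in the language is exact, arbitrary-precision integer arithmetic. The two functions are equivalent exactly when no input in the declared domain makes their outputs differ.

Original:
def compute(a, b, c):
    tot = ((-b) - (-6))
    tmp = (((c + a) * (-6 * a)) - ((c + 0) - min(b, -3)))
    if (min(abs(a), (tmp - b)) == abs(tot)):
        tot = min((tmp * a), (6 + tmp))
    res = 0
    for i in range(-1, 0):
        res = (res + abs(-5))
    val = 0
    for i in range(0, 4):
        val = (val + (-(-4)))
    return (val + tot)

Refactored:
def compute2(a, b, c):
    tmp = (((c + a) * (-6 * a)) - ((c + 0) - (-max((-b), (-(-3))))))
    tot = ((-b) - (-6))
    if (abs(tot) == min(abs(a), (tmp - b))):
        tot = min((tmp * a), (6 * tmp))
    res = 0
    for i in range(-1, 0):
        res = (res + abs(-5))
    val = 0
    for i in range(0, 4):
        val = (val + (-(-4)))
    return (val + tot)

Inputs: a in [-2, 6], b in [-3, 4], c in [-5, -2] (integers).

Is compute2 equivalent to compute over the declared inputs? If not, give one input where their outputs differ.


Evaluate both at a=2, b=4, c=-5.
compute: tot = 2; tmp = 38; (min(abs(a), (tmp - b)) == abs(tot)) -> true; tot = 44; res = 0; [i=-1]; res = 5; val = 0; [i=0]; val = 4; [i=1]; val = 8; [i=2]; val = 12; [i=3]; val = 16; return 60
compute2: tmp = 38; tot = 2; (abs(tot) == min(abs(a), (tmp - b))) -> true; tot = 76; res = 0; [i=-1]; res = 5; val = 0; [i=0]; val = 4; [i=1]; val = 8; [i=2]; val = 12; [i=3]; val = 16; return 92
60 != 92, so the rewrite changes behavior.
verdict: not equivalent; witness: a=2, b=4, c=-5


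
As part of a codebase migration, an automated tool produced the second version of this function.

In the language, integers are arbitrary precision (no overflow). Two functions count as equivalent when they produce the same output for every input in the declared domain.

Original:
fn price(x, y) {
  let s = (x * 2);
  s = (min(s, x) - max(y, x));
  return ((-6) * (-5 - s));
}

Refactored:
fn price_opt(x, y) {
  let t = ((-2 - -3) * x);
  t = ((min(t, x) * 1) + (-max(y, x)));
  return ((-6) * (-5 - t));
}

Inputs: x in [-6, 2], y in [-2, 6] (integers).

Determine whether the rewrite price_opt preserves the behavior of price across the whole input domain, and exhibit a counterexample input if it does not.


Take x=-6, y=-2.
price: s=-12, then s=-10, then returns -30
price_opt: t=-6, then t=-4, then returns 6
-30 against 6: the behavior changed.
verdict: not equivalent; witness: x=-6, y=-2


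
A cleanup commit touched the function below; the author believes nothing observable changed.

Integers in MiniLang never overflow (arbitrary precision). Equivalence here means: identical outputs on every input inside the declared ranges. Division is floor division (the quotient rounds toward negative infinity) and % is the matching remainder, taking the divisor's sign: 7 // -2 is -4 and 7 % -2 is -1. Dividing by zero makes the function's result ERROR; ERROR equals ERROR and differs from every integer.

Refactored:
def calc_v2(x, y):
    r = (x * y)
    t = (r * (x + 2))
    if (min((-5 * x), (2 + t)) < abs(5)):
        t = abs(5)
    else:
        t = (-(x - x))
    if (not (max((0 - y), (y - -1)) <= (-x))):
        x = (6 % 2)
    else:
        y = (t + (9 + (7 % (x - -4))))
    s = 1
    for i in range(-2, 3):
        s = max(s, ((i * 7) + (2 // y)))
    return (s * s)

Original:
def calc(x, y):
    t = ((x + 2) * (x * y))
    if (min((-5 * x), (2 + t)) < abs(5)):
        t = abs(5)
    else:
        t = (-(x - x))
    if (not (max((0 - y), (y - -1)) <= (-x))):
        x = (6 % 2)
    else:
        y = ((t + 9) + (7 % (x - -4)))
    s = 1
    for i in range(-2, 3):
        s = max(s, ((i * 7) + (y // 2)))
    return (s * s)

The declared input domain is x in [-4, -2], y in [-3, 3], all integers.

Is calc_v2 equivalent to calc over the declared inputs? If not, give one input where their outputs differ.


On input x=-3, y=-3, calc returns 441 while calc_v2 returns 196.
verdict: not equivalent; witness: x=-3, y=-3


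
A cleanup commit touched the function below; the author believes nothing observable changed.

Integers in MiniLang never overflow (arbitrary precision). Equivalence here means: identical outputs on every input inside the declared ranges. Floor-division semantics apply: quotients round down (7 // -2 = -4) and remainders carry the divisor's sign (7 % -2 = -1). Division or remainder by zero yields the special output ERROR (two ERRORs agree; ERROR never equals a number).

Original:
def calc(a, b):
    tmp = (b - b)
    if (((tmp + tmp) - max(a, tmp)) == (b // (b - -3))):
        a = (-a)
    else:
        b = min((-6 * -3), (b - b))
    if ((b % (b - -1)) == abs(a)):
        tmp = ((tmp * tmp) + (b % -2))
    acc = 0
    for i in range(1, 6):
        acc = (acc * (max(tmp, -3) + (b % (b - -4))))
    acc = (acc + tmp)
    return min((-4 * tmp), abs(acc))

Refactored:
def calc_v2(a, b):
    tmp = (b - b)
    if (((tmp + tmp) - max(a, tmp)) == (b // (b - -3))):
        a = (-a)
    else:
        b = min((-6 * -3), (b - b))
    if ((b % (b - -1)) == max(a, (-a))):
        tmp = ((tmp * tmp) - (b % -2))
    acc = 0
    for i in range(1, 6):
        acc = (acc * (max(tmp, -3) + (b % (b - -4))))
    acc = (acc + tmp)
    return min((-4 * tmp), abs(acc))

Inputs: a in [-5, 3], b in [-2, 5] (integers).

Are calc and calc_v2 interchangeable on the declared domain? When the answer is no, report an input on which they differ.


Consider the input a=-5, b=5.
calc: tmp = 0; (((tmp + tmp) - max(a, tmp)) == (b // (b - -3))) -> true; a = 5; ((b % (b - -1)) == abs(a)) -> true; tmp = -1; acc = 0; [i=1]; acc = 0; [i=2]; acc = 0; [i=3]; acc = 0; [i=4]; acc = 0; [i=5]; acc = 0; acc = -1; return 1
calc_v2: tmp = 0; (((tmp + tmp) - max(a, tmp)) == (b // (b - -3))) -> true; a = 5; ((b % (b - -1)) == max(a, (-a))) -> true; tmp = 1; acc = 0; [i=1]; acc = 0; [i=2]; acc = 0; [i=3]; acc = 0; [i=4]; acc = 0; [i=5]; acc = 0; acc = 1; return -4
1 and -4 differ, so these are not the same function on this domain.
verdict: not equivalent; witness: a=-5, b=5


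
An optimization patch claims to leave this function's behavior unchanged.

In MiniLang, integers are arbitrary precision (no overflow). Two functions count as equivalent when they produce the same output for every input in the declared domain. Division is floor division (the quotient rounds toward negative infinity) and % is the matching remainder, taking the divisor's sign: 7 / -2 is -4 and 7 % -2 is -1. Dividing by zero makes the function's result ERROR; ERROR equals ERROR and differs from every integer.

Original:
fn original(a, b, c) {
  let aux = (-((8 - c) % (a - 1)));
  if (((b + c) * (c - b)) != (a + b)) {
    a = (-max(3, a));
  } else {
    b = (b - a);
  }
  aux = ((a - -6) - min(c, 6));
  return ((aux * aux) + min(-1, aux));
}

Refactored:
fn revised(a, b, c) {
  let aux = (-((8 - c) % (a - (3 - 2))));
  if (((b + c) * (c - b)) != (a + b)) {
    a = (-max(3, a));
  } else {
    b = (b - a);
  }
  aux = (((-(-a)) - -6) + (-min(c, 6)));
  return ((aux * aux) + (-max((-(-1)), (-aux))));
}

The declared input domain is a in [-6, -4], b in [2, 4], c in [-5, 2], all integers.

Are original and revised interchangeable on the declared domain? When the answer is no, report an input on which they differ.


Behavior is preserved: although arithmetic usage differs; constant usage differs; min/max/abs usage differs, the outputs never diverge.
As a probe, take a=-4, b=4, c=-2: original runs aux=0, then (((b + c) * (c - b)) != (a + b)) is true, then a=-3, then aux=5, then returns 24; revised runs aux=0, then (((b + c) * (c - b)) != (a + b)) is true, then a=-3, then aux=5, then returns 24; both end at 24.
An exhaustive pass over the 72 declared inputs shows identical outputs.
verdict: equivalent


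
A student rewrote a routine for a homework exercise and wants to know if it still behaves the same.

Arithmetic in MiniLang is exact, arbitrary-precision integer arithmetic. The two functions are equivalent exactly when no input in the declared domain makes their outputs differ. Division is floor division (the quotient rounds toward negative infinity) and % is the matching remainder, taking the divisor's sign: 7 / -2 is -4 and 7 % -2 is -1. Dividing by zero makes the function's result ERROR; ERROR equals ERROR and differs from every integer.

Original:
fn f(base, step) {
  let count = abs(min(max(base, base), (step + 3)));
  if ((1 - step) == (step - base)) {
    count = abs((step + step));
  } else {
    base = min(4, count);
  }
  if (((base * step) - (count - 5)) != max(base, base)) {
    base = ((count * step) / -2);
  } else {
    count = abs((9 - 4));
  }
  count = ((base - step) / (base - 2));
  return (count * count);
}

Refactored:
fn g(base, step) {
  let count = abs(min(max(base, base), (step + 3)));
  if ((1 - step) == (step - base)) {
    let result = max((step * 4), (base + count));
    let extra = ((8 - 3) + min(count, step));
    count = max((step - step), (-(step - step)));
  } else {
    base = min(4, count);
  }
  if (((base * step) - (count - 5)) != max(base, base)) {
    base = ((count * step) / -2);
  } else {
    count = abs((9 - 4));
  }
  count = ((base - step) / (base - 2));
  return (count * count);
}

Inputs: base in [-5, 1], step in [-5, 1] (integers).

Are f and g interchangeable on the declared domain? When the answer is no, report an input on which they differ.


Evaluate both at base=-5, step=-2.
f: count = 5; ((1 - step) == (step - base)) -> true; count = 4; (((base * step) - (count - 5)) != max(base, base)) -> true; base = 4; count = 3; return 9
g: count = 5; ((1 - step) == (step - base)) -> true; result = 0; extra = 3; count = 0; (((base * step) - (count - 5)) != max(base, base)) -> true; base = 0; count = -1; return 1
9 vs 1 — the two versions disagree here.
verdict: not equivalent; witness: base=-5, step=-2


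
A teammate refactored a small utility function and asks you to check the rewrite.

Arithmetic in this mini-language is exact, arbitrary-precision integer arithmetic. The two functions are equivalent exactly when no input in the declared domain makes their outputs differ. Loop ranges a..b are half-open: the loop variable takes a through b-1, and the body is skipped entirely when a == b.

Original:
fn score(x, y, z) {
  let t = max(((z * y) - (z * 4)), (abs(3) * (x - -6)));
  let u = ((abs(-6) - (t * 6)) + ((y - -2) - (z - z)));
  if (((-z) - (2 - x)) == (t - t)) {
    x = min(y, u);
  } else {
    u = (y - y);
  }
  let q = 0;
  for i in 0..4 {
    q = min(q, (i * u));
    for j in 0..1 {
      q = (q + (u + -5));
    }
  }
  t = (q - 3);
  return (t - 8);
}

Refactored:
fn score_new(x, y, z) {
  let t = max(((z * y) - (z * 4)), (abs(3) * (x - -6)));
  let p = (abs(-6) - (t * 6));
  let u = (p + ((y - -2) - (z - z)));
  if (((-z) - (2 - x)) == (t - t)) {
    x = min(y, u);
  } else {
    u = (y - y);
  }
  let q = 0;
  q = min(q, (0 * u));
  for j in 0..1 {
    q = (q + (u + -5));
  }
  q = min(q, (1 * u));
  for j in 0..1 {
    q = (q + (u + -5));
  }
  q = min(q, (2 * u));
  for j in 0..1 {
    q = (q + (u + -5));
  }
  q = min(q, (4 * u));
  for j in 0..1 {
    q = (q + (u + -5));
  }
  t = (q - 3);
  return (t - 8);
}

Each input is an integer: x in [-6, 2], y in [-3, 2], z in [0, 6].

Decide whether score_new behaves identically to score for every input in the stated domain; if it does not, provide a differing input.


Evaluate both at x=2, y=-3, z=0.
score: t becomes 24; next u becomes -139; next (((-z) - (2 - x)) == (t - t)) evaluates to true; next x becomes -139; next q becomes 0; next at i=0:; next q becomes 0; next at j=0:; next q becomes -144; next at i=1:; next q becomes -144; next at j=0:; next q becomes -288; next at i=2:; next q becomes -288; next at j=0:; next q becomes -432; next at i=3:; next q becomes -432; next at j=0:; next q becomes -576; next t becomes -579; next final value -587
score_new: t becomes 24; next p becomes -138; next u becomes -139; next (((-z) - (2 - x)) == (t - t)) evaluates to true; next x becomes -139; next q becomes 0; next q becomes 0; next at j=0:; next q becomes -144; next q becomes -144; next at j=0:; next q becomes -288; next q becomes -288; next at j=0:; next q becomes -432; next q becomes -556; next at j=0:; next q becomes -700; next t becomes -703; next final value -711
-587 vs -711 — the two versions disagree here.
verdict: not equivalent; witness: x=2, y=-3, z=0


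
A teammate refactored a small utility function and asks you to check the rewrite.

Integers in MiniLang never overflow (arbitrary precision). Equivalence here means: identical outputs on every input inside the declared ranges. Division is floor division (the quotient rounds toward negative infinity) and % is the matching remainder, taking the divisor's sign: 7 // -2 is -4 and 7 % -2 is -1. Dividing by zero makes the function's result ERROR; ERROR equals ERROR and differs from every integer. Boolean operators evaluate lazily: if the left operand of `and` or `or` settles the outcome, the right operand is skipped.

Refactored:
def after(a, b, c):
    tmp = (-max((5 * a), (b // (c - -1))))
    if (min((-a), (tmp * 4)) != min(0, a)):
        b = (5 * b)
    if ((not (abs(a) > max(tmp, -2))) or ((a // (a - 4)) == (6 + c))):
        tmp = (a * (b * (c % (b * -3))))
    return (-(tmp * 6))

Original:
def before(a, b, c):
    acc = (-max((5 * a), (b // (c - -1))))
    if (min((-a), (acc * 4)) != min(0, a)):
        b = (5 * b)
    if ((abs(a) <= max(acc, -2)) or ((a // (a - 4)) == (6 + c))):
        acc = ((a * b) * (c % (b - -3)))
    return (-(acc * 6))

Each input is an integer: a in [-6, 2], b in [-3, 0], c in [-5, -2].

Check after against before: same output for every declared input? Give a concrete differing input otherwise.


On input a=0, b=-3, c=-5, before returns ERROR while after returns 0.
verdict: not equivalent; witness: a=0, b=-3, c=-5


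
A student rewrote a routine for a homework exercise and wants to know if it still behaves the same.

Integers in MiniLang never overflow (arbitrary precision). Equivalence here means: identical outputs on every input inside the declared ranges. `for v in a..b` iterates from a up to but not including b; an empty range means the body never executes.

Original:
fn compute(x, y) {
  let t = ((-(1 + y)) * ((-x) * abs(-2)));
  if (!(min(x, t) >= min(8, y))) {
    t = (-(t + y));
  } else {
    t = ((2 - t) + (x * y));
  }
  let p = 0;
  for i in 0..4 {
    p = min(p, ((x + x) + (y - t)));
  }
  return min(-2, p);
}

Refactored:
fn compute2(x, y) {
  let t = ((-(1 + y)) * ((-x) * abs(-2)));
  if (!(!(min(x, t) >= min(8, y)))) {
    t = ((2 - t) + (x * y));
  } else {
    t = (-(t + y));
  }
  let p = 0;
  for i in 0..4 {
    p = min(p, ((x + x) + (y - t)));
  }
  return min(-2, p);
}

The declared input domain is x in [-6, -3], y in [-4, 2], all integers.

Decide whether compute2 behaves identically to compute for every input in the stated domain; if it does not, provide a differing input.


Differences: boolean connective usage differs — yet all 28 inputs agree.
verdict: equivalent


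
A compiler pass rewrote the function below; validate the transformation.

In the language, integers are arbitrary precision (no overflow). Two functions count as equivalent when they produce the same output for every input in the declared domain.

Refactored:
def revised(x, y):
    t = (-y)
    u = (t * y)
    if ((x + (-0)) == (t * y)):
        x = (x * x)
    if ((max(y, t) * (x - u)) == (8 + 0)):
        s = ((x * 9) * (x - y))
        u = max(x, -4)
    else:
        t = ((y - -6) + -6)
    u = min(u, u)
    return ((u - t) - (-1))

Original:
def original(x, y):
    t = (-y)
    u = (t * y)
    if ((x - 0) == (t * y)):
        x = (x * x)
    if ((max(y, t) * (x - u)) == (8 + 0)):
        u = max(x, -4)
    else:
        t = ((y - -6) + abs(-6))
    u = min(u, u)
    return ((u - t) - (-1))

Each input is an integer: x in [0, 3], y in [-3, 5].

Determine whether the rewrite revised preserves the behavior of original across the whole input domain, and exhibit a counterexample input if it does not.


Take x=0, y=-3.
original: t := 3 | u := -9 | ((x - 0) == (t * y)): false | ((max(y, t) * (x - u)) == (8 + 0)): false | t := 9 | u := -9 | result -17
revised: t := 3 | u := -9 | ((x + (-0)) == (t * y)): false | ((max(y, t) * (x - u)) == (8 + 0)): false | t := -3 | u := -9 | result -5
-17 and -5 differ, so these are not the same function on this domain.
verdict: not equivalent; witness: x=0, y=-3


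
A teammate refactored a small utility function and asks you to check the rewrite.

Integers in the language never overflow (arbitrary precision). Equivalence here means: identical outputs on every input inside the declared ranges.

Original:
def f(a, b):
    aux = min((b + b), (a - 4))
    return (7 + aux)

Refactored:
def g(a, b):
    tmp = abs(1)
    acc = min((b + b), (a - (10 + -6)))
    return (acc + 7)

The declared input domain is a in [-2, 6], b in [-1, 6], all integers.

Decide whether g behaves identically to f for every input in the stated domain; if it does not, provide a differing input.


A substantive addition is an assignment to `tmp` whose value nothing reads; no result depends on it.
Spot check at a=3, b=2 — f: aux := -1 | result 6. g: tmp := 1 | acc := -1 | result 6. Both give 6.
Across all 72 domain points the two functions coincide.
verdict: equivalent


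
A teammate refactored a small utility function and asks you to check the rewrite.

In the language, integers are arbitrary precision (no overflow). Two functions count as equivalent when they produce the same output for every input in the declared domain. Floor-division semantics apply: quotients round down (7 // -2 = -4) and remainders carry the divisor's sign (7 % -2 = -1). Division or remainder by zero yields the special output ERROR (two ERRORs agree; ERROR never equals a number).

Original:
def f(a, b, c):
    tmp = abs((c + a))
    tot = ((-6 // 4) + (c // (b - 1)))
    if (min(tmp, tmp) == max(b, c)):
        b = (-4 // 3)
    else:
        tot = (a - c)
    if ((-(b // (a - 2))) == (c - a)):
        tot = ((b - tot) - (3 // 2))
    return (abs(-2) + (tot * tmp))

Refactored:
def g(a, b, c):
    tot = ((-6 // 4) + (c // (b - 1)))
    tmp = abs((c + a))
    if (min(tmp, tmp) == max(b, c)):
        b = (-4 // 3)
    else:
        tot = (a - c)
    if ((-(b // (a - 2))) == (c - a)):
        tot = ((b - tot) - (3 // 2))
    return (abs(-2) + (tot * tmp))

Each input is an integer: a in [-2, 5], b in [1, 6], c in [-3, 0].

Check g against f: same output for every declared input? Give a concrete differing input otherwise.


This is a faithful refactor — same computation, different form, but the computed results match everywhere.
As a probe, take a=5, b=6, c=0: f runs tmp := 5 | tot := -2 | (min(tmp, tmp) == max(b, c)): false | tot := 5 | ((-(b // (a - 2))) == (c - a)): false | result 27; g runs tot := -2 | tmp := 5 | (min(tmp, tmp) == max(b, c)): false | tot := 5 | ((-(b // (a - 2))) == (c - a)): false | result 27; both end at 27.
Across all 192 domain points the two functions coincide.
verdict: equivalent


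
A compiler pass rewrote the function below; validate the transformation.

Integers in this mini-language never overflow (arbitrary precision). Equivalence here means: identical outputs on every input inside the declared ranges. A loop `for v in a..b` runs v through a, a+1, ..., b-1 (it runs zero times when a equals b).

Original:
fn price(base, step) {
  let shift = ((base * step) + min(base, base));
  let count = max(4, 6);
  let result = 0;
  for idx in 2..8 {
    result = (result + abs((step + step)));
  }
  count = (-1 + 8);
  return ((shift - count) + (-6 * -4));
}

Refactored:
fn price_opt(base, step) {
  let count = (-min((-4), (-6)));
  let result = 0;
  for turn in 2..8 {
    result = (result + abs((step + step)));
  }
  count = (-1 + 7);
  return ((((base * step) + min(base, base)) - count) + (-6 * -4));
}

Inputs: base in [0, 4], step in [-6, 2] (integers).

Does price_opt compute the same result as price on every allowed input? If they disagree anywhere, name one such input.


Take base=0, step=-6.
price: shift=0, then count=6, then result=0, then (idx=2), then result=12, then (idx=3), then result=24, then (idx=4), then result=36, then (idx=5), then result=48, then (idx=6), then result=60, then (idx=7), then result=72, then count=7, then returns 17
price_opt: count=6, then result=0, then (turn=2), then result=12, then (turn=3), then result=24, then (turn=4), then result=36, then (turn=5), then result=48, then (turn=6), then result=60, then (turn=7), then result=72, then count=6, then returns 18
17 and 18 differ, so these are not the same function on this domain.
verdict: not equivalent; witness: base=0, step=-6


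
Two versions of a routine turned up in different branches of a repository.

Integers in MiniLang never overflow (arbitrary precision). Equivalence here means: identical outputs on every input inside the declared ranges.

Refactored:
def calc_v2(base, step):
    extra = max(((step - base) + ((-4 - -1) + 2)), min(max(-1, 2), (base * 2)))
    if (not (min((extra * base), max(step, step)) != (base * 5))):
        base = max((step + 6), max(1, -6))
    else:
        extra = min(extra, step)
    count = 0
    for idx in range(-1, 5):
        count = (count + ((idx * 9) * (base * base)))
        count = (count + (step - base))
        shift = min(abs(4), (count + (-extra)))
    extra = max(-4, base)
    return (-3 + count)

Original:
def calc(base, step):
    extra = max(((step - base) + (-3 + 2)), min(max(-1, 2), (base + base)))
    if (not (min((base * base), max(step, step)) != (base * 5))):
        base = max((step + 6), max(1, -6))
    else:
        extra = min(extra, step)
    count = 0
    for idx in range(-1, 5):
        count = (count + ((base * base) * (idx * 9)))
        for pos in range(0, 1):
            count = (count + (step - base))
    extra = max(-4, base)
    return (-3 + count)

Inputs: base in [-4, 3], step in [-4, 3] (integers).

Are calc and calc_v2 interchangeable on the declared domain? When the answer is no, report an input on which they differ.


base=-4, step=2 yields 1329 from calc but 5145 from calc_v2.
verdict: not equivalent; witness: base=-4, step=2


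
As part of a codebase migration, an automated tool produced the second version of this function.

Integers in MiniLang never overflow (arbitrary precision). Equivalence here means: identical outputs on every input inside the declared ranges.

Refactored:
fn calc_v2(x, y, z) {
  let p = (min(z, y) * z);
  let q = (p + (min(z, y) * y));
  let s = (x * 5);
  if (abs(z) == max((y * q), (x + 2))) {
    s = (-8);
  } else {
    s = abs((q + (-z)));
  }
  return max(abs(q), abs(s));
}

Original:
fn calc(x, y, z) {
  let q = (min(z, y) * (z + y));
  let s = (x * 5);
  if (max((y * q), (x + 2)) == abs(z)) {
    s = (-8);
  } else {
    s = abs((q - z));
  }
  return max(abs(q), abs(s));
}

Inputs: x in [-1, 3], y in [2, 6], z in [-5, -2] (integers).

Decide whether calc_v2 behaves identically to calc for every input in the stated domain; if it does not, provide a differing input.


Although arithmetic usage differs; also statement counts differ; also local variable names differ; also min/max/abs usage differs, 100/100 inputs agree.
verdict: equivalent


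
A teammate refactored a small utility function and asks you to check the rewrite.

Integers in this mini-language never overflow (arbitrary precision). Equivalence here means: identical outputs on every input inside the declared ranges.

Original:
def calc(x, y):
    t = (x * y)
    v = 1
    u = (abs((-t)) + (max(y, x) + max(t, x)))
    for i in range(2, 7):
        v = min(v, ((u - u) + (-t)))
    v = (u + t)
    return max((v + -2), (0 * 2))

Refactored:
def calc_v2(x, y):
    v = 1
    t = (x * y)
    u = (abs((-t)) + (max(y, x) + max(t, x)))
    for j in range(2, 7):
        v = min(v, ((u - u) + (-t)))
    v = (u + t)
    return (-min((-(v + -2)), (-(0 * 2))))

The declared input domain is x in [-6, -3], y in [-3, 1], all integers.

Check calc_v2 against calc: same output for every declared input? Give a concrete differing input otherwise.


Side by side, the visible changes include: min/max/abs usage differs; local variable names differ.
Tracing x=-5, y=-3: calc: t = 15; v = 1; u = 27; [i=2]; v = -15; [i=3]; v = -15; [i=4]; v = -15; [i=5]; v = -15; [i=6]; v = -15; v = 42; return 40 | calc_v2: v = 1; t = 15; u = 27; [j=2]; v = -15; [j=3]; v = -15; [j=4]; v = -15; [j=5]; v = -15; [j=6]; v = -15; v = 42; return 40 — matching result 40.
Across all 20 domain points the two functions coincide.
verdict: equivalent
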